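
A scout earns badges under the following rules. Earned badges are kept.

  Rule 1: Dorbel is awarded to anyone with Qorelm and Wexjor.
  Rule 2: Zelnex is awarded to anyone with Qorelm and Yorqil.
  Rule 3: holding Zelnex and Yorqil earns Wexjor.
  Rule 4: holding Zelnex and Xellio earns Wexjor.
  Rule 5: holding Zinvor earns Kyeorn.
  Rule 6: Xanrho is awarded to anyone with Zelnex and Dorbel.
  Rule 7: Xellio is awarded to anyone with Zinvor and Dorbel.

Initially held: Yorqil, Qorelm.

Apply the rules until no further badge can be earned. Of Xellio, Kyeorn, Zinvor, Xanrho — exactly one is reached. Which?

With Qorelm and Yorqil, Zelnex is earned (Rule 2).
With Zelnex and Yorqil, Wexjor is earned (Rule 3).
With Qorelm and Wexjor, Dorbel is earned (Rule 1).
With Zelnex and Dorbel, Xanrho is earned (Rule 6).
Xellio would need Zinvor and Dorbel (Rule 7), but Zinvor is never earned. No rule produces Zinvor, and it is not given. Kyeorn would need Zinvor (Rule 5), but Zinvor is never earned.

Xanrho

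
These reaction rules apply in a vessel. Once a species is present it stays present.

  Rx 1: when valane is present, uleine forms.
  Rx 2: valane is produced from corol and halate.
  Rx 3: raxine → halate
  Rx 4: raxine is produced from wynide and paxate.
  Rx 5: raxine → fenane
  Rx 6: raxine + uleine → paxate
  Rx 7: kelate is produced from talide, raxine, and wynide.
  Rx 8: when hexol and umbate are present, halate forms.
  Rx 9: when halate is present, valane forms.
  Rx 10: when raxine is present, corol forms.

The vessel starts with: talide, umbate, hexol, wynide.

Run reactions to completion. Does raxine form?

raxine would need wynide and paxate (Rx 4), but paxate never forms.

No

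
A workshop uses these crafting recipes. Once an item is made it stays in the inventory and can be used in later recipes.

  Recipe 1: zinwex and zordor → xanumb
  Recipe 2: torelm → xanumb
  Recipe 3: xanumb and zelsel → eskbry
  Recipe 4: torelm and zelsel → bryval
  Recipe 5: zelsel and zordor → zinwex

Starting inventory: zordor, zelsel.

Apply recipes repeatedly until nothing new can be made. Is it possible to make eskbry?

zelsel and zordor → zinwex (Recipe 5).
zinwex and zordor → xanumb (Recipe 1).
Using Recipe 3, xanumb and zelsel make eskbry.

Yes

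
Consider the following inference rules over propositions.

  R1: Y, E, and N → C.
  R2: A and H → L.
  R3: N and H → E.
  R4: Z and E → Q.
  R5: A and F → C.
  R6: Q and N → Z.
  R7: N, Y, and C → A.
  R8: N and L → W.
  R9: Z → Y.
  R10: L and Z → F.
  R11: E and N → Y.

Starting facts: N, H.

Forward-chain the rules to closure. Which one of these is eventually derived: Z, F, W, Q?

W

N and H hold, so E follows (R3).
From E and N, R11 gives Y.
Y, E, and N hold, so C follows (R1).
N, Y, and C hold, so A follows (R7).
A and H hold, so L follows (R2).
N and L hold, so W follows (R8).
Z would need Q and N (R6), but Q is never established. F would need L and Z (R10), but Z is never established. Q would need Z and E (R4), but Z is never established.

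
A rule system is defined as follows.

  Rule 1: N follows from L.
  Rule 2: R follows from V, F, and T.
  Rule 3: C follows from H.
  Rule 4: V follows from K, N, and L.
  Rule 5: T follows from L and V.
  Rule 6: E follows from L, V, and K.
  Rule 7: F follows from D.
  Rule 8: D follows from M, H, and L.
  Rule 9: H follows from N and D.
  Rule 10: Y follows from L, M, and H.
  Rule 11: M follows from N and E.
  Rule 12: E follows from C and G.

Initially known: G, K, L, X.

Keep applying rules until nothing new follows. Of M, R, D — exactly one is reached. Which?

M

L holds, so N follows (Rule 1).
K, N, and L hold, so V follows (Rule 4).
From L, V, and K, Rule 6 gives E.
N and E hold, so M follows (Rule 11).
R would need V, F, and T (Rule 2), but F is never established. D would need M, H, and L (Rule 8), but H is never established.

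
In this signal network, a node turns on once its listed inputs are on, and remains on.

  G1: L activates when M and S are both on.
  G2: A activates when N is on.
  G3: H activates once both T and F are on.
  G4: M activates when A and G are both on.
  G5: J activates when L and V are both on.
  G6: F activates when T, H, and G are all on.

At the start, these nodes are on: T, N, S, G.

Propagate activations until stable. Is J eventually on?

No

J would need L and V (G5), but V never turns on.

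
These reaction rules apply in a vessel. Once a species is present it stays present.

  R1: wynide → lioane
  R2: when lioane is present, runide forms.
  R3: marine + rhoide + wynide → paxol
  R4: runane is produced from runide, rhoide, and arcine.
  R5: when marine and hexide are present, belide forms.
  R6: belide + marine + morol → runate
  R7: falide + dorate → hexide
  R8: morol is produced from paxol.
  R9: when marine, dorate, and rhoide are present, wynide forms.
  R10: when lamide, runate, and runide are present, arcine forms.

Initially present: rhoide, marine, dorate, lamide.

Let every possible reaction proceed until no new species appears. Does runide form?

marine, dorate, and rhoide present → wynide forms (R9).
wynide present → lioane forms (R1).
lioane present → runide forms (R2).

Yes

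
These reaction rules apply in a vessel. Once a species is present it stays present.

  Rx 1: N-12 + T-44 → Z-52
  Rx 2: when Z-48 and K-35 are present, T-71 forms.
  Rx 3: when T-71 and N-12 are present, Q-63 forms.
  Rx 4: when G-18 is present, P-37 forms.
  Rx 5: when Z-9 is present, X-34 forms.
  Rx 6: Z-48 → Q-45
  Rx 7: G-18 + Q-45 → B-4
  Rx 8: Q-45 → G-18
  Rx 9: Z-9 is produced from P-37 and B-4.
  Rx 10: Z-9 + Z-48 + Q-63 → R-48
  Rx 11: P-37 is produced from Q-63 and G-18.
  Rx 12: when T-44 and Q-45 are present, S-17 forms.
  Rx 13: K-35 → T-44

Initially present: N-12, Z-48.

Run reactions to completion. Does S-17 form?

S-17 would need T-44 and Q-45 (Rx 12), but T-44 never forms.

No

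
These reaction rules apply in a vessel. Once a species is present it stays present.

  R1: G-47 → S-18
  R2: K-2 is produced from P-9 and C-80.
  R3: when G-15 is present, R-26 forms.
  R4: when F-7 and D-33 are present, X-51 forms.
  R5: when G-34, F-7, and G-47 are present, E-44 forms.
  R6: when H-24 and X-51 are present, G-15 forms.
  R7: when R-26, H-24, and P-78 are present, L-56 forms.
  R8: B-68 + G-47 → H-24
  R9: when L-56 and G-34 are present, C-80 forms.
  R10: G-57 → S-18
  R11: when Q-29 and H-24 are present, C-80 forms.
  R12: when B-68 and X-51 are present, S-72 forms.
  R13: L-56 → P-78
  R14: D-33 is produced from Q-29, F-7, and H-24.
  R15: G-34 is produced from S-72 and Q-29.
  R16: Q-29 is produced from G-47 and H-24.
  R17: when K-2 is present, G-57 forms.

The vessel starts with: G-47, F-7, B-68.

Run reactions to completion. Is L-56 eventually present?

L-56 would need R-26, H-24, and P-78 (R7), but P-78 never forms.

No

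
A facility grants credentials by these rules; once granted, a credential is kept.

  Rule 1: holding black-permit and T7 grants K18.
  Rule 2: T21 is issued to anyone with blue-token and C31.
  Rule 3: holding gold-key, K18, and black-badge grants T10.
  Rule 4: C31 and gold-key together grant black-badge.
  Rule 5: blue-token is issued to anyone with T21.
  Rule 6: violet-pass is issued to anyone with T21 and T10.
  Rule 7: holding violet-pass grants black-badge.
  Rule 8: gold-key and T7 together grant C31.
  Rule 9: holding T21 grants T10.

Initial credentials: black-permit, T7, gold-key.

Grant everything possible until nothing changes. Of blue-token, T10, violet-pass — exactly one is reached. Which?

T10

Holding gold-key and T7 grants C31 (Rule 8).
Holding black-permit and T7 grants K18 (Rule 1).
Holding C31 and gold-key grants black-badge (Rule 4).
Holding gold-key, K18, and black-badge grants T10 (Rule 3).
blue-token would need T21 (Rule 5), but T21 is never granted. violet-pass would need T21 and T10 (Rule 6), but T21 is never granted.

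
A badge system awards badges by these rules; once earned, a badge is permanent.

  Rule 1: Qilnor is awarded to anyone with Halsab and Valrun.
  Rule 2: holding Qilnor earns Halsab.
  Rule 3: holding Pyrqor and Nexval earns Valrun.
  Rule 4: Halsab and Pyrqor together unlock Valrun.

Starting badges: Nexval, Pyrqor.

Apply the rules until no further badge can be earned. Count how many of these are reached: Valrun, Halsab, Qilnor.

With Pyrqor and Nexval, Valrun is earned (Rule 3).
Valrun: reached.
Halsab would need Qilnor (Rule 2), but Qilnor is never earned.
Qilnor would need Halsab and Valrun (Rule 1), but Halsab is never earned.
Reached: Valrun — 1 of the 3.

1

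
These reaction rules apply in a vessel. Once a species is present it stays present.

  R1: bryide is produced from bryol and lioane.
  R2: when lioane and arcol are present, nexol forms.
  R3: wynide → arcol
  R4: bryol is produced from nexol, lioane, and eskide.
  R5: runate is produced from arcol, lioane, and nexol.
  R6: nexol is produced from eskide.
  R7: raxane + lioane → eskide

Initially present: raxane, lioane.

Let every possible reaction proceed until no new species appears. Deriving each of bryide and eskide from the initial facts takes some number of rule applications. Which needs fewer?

eskide: raxane and lioane present → eskide forms (R7). [1 rule application]
bryide: raxane and lioane present → eskide forms (R7). eskide present → nexol forms (R6). nexol, lioane, and eskide present → bryol forms (R4). bryol and lioane present → bryide forms (R1). [4 rule applications]
eskide needs fewer.

eskide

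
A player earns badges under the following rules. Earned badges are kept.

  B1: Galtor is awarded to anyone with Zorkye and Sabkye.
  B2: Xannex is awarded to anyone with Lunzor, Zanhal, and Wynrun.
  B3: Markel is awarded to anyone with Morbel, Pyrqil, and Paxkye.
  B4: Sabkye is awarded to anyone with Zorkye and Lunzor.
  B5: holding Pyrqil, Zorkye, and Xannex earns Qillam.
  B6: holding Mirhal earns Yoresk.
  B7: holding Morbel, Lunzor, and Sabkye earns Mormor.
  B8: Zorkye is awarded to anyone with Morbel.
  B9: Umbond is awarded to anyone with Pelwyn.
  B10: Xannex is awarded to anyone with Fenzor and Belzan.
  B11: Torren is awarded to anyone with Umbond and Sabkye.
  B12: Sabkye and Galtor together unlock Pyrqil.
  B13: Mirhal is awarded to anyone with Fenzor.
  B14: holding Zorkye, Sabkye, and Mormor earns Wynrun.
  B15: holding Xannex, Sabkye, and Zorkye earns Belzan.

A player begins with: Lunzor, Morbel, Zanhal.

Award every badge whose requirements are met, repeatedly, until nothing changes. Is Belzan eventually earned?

With Morbel, Zorkye is earned (B8).
With Zorkye and Lunzor, Sabkye is earned (B4).
With Morbel, Lunzor, and Sabkye, Mormor is earned (B7).
With Zorkye, Sabkye, and Mormor, Wynrun is earned (B14).
With Lunzor, Zanhal, and Wynrun, Xannex is earned (B2).
With Xannex, Sabkye, and Zorkye, Belzan is earned (B15).

Yes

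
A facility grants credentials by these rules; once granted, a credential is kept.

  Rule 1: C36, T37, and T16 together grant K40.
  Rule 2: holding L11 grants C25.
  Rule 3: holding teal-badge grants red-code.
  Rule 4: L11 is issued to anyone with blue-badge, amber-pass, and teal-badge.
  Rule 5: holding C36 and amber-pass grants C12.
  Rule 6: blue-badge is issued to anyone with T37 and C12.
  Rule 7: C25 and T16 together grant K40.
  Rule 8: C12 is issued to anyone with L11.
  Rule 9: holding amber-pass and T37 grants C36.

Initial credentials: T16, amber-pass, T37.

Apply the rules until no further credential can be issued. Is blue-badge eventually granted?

Holding amber-pass and T37 grants C36 (Rule 9).
Holding C36 and amber-pass grants C12 (Rule 5).
Holding T37 and C12 grants blue-badge (Rule 6).

Yes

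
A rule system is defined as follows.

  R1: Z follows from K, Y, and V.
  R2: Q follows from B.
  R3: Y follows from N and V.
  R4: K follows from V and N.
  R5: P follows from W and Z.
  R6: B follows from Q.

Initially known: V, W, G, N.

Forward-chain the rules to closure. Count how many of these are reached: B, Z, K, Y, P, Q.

From N and V, R3 gives Y.
V and N hold, so K follows (R4).
From K, Y, and V, R1 gives Z.
From W and Z, R5 gives P.
B would need Q (R6), but Q is never established.
Z: reached.
K: reached.
Y: reached.
P: reached.
Q would need B (R2), but B is never established.
Reached: Z, K, Y, and P — 4 of the 6.

4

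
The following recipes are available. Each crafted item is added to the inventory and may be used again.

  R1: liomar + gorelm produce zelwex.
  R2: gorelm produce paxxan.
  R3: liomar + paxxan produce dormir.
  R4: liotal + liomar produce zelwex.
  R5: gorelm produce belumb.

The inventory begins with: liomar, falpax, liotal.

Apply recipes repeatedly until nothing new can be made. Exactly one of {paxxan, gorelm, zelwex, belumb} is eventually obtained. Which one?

zelwex

Using R4, liotal and liomar make zelwex.
belumb would need gorelm (R5), but gorelm is never obtained. paxxan would need gorelm (R2), but gorelm is never obtained. No rule produces gorelm, and it is not given.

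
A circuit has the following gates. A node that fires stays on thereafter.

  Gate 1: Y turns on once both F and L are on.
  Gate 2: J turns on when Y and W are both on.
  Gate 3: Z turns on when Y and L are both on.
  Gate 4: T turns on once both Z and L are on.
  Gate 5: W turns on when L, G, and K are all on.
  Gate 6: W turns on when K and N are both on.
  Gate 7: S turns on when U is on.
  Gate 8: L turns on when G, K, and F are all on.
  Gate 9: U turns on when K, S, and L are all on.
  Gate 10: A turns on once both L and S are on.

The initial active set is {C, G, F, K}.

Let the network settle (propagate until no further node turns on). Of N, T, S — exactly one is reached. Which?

T

G, K, and F are on, so L turns on (Gate 8).
F and L are on, so Y turns on (Gate 1).
Y and L are on, so Z turns on (Gate 3).
Z and L are on, so T turns on (Gate 4).
No rule produces N, and it is not given. S would need U (Gate 7), but U never turns on.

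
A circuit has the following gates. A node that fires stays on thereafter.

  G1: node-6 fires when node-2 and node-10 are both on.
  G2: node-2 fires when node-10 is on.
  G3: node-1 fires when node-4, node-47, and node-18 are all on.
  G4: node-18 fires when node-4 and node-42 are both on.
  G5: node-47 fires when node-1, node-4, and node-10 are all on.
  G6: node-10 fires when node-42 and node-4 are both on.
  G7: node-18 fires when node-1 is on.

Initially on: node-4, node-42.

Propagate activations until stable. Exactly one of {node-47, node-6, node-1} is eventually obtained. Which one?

G6: node-42 and node-4 on → node-10 on.
node-10 is on, so node-2 fires (G2).
node-2 and node-10 are on, so node-6 fires (G1).
node-1 would need node-4, node-47, and node-18 (G3), but node-47 never turns on. node-47 would need node-1, node-4, and node-10 (G5), but node-1 never turns on.

node-6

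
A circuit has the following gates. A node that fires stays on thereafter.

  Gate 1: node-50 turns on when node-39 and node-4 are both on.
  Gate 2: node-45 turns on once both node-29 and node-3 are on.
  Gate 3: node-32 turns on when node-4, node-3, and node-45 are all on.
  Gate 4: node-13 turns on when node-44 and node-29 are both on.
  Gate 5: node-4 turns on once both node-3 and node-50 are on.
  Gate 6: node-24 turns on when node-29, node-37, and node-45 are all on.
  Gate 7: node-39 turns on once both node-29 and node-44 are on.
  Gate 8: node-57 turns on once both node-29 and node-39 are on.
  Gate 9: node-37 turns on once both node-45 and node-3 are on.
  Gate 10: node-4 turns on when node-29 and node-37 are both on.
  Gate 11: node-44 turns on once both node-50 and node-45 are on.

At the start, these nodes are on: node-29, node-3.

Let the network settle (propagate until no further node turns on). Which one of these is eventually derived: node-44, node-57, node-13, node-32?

node-29 and node-3 are on, so node-45 turns on (Gate 2).
node-45 and node-3 are on, so node-37 turns on (Gate 9).
node-29 and node-37 are on, so node-4 turns on (Gate 10).
node-4, node-3, and node-45 are on, so node-32 turns on (Gate 3).
node-13 would need node-44 and node-29 (Gate 4), but node-44 never turns on. node-44 would need node-50 and node-45 (Gate 11), but node-50 never turns on. node-57 would need node-29 and node-39 (Gate 8), but node-39 never turns on.

node-32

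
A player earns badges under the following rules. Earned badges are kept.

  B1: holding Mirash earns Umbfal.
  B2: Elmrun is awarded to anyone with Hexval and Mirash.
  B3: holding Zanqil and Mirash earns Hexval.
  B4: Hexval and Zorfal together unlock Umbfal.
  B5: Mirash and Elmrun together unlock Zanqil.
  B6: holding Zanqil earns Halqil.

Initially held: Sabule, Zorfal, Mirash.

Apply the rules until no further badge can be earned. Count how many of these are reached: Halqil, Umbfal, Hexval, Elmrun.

With Mirash, Umbfal is earned (B1).
Halqil would need Zanqil (B6), but Zanqil is never earned.
Umbfal: reached.
Hexval would need Zanqil and Mirash (B3), but Zanqil is never earned.
Elmrun would need Hexval and Mirash (B2), but Hexval is never earned.
Reached: Umbfal — 1 of the 4.

1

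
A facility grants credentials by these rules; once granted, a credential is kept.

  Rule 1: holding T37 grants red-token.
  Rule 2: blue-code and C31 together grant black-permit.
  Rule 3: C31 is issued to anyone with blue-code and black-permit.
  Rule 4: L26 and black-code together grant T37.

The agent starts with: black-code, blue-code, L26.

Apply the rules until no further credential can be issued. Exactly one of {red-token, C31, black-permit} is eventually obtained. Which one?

red-token

Holding L26 and black-code grants T37 (Rule 4).
Holding T37 grants red-token (Rule 1).
black-permit would need blue-code and C31 (Rule 2), but C31 is never granted. C31 would need blue-code and black-permit (Rule 3), but black-permit is never granted.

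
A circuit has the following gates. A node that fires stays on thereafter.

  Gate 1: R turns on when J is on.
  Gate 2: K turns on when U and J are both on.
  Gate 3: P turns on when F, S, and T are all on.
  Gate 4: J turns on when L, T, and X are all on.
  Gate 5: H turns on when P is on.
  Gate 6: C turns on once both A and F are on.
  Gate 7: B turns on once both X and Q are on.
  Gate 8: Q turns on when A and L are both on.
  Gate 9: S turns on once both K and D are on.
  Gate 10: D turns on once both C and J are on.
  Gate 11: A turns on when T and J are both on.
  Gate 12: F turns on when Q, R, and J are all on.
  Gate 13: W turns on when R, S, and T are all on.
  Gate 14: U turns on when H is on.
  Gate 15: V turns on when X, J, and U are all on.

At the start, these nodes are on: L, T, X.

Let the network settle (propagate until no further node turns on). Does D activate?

Yes

Gate 4: L, T, and X on → J on.
Gate 1: J on → R on.
Gate 11: T and J on → A on.
A and L are on, so Q turns on (Gate 8).
Q, R, and J are on, so F turns on (Gate 12).
Gate 6: A and F on → C on.
Gate 10: C and J on → D on.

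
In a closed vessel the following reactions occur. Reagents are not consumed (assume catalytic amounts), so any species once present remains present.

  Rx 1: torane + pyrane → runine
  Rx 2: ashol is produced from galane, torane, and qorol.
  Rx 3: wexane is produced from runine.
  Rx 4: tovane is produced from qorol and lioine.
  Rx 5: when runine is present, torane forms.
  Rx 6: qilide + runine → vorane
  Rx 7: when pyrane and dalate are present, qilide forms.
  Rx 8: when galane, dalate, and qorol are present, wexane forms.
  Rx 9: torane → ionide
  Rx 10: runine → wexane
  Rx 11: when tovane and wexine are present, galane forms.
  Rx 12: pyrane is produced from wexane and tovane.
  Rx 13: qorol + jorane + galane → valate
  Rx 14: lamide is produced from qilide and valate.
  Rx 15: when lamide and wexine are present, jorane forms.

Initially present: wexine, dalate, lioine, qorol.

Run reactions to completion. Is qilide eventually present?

Yes

qorol and lioine present → tovane forms (Rx 4).
tovane and wexine present → galane forms (Rx 11).
galane, dalate, and qorol present → wexane forms (Rx 8).
wexane and tovane present → pyrane forms (Rx 12).
pyrane and dalate present → qilide forms (Rx 7).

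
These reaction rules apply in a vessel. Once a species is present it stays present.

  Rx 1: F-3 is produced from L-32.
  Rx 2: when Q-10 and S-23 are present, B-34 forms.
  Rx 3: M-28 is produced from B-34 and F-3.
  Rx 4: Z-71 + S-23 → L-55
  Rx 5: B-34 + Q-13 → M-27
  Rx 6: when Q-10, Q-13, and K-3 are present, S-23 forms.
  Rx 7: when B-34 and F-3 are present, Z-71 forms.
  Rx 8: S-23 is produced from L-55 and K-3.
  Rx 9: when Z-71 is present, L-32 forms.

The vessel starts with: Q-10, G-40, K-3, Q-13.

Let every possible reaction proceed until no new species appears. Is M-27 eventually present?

Q-10, Q-13, and K-3 present → S-23 forms (Rx 6).
Q-10 and S-23 present → B-34 forms (Rx 2).
B-34 and Q-13 present → M-27 forms (Rx 5).

Yes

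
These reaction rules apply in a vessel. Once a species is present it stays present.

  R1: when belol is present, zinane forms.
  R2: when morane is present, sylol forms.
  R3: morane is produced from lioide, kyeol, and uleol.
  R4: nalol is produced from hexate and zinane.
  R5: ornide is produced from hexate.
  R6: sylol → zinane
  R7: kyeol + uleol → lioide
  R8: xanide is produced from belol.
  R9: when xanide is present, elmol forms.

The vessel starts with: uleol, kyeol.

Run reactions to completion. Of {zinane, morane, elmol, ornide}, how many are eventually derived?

kyeol and uleol present → lioide forms (R7).
lioide, kyeol, and uleol present → morane forms (R3).
morane present → sylol forms (R2).
sylol present → zinane forms (R6).
zinane: reached.
morane: reached.
elmol would need xanide (R9), but xanide never forms.
ornide would need hexate (R5), but hexate never forms.
Reached: zinane and morane — 2 of the 4.

2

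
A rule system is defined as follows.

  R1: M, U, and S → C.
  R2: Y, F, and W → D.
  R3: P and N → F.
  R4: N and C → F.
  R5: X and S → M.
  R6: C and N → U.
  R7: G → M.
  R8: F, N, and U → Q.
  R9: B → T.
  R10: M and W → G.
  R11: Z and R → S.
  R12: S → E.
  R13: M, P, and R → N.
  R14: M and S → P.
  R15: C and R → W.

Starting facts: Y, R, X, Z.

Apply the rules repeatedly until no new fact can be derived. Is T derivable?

T would need B (R9), but B is never established.

No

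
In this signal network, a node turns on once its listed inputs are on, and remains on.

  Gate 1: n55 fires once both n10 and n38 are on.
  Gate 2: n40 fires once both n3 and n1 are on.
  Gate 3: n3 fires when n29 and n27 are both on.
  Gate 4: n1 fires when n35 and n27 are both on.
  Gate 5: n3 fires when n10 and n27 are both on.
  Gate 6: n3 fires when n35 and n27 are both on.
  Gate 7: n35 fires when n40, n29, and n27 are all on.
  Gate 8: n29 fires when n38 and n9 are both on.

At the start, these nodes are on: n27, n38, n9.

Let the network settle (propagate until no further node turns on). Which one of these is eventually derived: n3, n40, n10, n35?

n3

Gate 8: n38 and n9 on → n29 on.
n29 and n27 are on, so n3 fires (Gate 3).
n35 would need n40, n29, and n27 (Gate 7), but n40 never turns on. n40 would need n3 and n1 (Gate 2), but n1 never turns on. No rule produces n10, and it is not given.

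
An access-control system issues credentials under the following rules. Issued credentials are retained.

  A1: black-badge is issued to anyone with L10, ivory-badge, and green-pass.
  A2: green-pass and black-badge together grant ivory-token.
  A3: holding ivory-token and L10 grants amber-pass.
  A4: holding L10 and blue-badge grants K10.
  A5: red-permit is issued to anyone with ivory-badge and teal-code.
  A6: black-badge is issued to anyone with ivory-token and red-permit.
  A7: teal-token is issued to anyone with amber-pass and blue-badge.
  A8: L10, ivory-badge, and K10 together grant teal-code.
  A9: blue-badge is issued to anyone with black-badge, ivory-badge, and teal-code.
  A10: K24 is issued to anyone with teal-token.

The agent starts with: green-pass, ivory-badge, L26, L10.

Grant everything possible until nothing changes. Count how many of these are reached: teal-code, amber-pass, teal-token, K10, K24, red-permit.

Holding L10, ivory-badge, and green-pass grants black-badge (A1).
Holding green-pass and black-badge grants ivory-token (A2).
Holding ivory-token and L10 grants amber-pass (A3).
teal-code would need L10, ivory-badge, and K10 (A8), but K10 is never granted.
amber-pass: reached.
teal-token would need amber-pass and blue-badge (A7), but blue-badge is never granted.
K10 would need L10 and blue-badge (A4), but blue-badge is never granted.
K24 would need teal-token (A10), but teal-token is never granted.
red-permit would need ivory-badge and teal-code (A5), but teal-code is never granted.
Reached: amber-pass — 1 of the 6.

1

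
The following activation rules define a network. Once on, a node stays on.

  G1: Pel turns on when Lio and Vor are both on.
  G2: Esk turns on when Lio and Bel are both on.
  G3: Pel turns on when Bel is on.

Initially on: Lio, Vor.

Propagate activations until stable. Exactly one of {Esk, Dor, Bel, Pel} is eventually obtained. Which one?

Lio and Vor are on, so Pel turns on (G1).
No rule produces Dor, and it is not given. Esk would need Lio and Bel (G2), but Bel never turns on. No rule produces Bel, and it is not given.

Pel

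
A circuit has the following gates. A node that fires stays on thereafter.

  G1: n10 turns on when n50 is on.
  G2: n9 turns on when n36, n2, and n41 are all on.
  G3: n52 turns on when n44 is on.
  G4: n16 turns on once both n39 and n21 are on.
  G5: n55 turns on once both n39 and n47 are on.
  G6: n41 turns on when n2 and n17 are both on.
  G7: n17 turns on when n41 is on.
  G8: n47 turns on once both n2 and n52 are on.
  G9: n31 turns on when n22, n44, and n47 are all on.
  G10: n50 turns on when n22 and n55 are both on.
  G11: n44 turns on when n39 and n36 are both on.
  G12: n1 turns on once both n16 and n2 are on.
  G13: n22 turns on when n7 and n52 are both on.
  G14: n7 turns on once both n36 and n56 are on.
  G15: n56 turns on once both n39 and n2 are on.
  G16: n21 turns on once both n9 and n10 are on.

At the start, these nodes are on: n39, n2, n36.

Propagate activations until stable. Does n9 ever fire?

n9 would need n36, n2, and n41 (G2), but n41 never turns on.

No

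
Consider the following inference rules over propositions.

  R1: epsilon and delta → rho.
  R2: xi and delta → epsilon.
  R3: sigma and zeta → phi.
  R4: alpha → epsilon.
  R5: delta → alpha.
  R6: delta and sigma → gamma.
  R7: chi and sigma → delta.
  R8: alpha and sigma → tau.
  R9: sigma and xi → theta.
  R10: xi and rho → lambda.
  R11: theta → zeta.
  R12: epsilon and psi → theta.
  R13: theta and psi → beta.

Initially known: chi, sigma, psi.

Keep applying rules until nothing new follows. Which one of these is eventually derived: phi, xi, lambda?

chi and sigma hold, so delta follows (R7).
delta holds, so alpha follows (R5).
alpha holds, so epsilon follows (R4).
From epsilon and psi, R12 gives theta.
theta holds, so zeta follows (R11).
From sigma and zeta, R3 gives phi.
No rule produces xi, and it is not given. lambda would need xi and rho (R10), but xi is never established.

phi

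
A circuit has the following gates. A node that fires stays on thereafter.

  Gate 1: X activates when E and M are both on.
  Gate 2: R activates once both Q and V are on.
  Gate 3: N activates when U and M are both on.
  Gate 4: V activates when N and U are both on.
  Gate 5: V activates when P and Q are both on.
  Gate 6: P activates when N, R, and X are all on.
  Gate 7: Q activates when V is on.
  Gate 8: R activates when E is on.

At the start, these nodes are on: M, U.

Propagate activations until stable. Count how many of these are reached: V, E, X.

1

U and M are on, so N activates (Gate 3).
N and U are on, so V activates (Gate 4).
V: reached.
No rule produces E, and it is not given.
X would need E and M (Gate 1), but E never turns on.
Reached: V — 1 of the 3.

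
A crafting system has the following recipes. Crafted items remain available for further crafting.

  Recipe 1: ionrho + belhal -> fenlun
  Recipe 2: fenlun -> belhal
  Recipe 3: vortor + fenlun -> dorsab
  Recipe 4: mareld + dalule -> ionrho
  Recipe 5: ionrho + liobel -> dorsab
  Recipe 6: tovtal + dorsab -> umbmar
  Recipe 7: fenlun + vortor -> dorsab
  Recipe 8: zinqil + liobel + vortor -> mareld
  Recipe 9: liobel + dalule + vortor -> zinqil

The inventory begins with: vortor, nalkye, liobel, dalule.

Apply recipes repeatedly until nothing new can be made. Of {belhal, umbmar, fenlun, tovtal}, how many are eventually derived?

0

belhal would need fenlun (Recipe 2), but fenlun is never obtained.
umbmar would need tovtal and dorsab (Recipe 6), but tovtal is never obtained.
fenlun would need ionrho and belhal (Recipe 1), but belhal is never obtained.
No rule produces tovtal, and it is not given.
None of the 4 are reached.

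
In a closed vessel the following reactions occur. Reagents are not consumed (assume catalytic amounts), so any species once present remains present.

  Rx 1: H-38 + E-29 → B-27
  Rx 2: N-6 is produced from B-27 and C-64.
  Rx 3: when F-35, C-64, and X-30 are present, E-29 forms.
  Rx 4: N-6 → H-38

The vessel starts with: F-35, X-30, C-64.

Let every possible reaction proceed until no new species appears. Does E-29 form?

F-35, C-64, and X-30 present → E-29 forms (Rx 3).

Yes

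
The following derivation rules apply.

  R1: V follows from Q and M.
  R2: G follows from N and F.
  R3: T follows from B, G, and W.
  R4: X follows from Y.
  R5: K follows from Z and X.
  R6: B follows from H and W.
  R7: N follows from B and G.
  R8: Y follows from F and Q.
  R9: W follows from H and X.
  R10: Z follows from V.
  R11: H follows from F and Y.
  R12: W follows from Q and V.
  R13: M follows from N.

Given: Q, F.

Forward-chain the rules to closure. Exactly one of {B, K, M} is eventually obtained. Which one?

From F and Q, R8 gives Y.
From F and Y, R11 gives H.
From Y, R4 gives X.
H and X hold, so W follows (R9).
H and W hold, so B follows (R6).
K would need Z and X (R5), but Z is never established. M would need N (R13), but N is never established.

B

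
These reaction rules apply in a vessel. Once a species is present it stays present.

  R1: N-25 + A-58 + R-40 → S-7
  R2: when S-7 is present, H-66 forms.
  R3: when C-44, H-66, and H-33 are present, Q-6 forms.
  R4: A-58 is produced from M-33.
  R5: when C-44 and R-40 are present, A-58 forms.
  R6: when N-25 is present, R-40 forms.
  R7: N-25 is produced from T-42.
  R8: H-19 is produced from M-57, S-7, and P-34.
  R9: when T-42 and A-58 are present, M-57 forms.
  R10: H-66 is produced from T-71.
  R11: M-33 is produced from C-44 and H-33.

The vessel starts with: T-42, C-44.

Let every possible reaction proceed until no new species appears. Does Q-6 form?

No

Q-6 would need C-44, H-66, and H-33 (R3), but H-33 never forms.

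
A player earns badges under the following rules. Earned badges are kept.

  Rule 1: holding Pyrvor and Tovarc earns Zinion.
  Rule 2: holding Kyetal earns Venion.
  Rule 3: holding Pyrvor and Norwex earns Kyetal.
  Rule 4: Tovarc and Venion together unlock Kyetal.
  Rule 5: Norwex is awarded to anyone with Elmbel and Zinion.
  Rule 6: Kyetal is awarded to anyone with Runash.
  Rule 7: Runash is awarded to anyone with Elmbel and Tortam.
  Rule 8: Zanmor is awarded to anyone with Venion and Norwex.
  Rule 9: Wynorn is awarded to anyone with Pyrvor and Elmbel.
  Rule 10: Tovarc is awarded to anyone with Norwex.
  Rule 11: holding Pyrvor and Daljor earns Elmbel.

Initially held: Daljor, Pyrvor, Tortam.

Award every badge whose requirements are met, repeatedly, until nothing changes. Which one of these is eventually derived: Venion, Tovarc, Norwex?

With Pyrvor and Daljor, Elmbel is earned (Rule 11).
With Elmbel and Tortam, Runash is earned (Rule 7).
With Runash, Kyetal is earned (Rule 6).
With Kyetal, Venion is earned (Rule 2).
Tovarc would need Norwex (Rule 10), but Norwex is never earned. Norwex would need Elmbel and Zinion (Rule 5), but Zinion is never earned.

Venion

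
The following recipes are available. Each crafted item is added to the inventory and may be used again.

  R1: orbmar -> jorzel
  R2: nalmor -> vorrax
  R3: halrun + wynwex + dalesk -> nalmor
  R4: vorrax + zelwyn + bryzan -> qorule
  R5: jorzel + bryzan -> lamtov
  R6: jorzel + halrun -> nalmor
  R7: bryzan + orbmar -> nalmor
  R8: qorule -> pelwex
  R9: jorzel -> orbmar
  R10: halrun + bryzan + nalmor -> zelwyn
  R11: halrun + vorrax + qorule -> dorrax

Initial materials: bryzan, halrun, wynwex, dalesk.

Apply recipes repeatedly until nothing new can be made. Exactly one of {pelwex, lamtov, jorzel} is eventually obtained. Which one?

halrun + wynwex + dalesk -> nalmor (R3).
halrun + bryzan + nalmor -> zelwyn (R10).
Using R2, nalmor makes vorrax.
Using R4, vorrax, zelwyn, and bryzan make qorule.
Using R8, qorule makes pelwex.
jorzel would need orbmar (R1), but orbmar is never obtained. lamtov would need jorzel and bryzan (R5), but jorzel is never obtained.

pelwex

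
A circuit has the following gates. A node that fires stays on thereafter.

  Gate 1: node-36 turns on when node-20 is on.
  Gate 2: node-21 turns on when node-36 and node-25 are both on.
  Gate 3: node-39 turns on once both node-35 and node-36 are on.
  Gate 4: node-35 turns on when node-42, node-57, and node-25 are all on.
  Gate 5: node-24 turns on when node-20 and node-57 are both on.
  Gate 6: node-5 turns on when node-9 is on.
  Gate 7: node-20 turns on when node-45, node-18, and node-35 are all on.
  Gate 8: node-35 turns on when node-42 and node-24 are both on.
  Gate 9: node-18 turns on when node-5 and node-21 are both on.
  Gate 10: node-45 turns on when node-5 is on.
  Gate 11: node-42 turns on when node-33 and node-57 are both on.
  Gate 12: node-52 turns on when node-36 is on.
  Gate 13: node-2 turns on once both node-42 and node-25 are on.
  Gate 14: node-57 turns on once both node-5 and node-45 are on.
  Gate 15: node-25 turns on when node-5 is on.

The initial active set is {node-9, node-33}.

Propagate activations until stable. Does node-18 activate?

No

node-18 would need node-5 and node-21 (Gate 9), but node-21 never turns on.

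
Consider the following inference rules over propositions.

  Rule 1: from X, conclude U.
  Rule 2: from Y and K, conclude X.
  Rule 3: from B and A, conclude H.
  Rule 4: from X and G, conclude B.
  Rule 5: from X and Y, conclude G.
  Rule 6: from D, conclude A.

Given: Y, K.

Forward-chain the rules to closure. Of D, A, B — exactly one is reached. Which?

B

From Y and K, Rule 2 gives X.
X and Y hold, so G follows (Rule 5).
From X and G, Rule 4 gives B.
A would need D (Rule 6), but D is never established. No rule produces D, and it is not given.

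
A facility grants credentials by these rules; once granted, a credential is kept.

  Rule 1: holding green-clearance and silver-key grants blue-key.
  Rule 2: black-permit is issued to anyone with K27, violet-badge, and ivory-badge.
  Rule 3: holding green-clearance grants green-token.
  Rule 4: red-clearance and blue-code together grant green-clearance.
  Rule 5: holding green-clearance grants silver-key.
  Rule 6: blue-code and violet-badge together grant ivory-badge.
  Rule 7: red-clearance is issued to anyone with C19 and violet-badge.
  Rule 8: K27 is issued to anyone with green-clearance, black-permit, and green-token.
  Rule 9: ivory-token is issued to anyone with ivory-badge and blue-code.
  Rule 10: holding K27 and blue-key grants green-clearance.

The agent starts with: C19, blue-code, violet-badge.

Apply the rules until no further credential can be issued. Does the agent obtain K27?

No

K27 would need green-clearance, black-permit, and green-token (Rule 8), but black-permit is never granted.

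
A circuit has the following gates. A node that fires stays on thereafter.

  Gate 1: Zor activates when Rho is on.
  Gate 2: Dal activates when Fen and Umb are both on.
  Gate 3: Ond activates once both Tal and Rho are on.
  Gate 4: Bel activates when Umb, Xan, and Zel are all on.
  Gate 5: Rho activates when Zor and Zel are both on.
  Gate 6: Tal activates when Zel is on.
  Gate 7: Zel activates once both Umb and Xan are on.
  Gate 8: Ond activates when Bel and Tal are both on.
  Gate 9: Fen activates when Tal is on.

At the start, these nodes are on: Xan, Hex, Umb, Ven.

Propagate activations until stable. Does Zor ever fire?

No

Zor would need Rho (Gate 1), but Rho never turns on.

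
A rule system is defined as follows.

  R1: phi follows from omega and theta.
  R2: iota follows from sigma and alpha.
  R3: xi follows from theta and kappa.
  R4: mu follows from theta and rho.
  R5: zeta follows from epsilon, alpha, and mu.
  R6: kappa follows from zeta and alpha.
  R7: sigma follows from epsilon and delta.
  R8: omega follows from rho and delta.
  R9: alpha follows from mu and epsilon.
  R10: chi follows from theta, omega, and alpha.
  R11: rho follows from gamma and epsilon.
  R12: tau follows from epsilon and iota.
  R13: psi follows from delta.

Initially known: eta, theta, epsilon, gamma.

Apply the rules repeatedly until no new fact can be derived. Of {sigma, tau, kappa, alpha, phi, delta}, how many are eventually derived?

2

gamma and epsilon hold, so rho follows (R11).
theta and rho hold, so mu follows (R4).
From mu and epsilon, R9 gives alpha.
epsilon, alpha, and mu hold, so zeta follows (R5).
From zeta and alpha, R6 gives kappa.
sigma would need epsilon and delta (R7), but delta is never established.
tau would need epsilon and iota (R12), but iota is never established.
kappa: reached.
alpha: reached.
phi would need omega and theta (R1), but omega is never established.
No rule produces delta, and it is not given.
Reached: kappa and alpha — 2 of the 6.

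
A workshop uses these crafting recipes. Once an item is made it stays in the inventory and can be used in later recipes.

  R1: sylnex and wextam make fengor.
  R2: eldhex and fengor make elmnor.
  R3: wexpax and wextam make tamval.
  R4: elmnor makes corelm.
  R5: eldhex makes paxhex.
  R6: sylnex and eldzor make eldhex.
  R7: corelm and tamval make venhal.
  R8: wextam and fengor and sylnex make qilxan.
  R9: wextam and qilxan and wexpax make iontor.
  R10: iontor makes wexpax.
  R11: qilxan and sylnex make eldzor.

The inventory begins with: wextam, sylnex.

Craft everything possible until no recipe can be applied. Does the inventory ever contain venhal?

No

venhal would need corelm and tamval (R7), but tamval is never obtained.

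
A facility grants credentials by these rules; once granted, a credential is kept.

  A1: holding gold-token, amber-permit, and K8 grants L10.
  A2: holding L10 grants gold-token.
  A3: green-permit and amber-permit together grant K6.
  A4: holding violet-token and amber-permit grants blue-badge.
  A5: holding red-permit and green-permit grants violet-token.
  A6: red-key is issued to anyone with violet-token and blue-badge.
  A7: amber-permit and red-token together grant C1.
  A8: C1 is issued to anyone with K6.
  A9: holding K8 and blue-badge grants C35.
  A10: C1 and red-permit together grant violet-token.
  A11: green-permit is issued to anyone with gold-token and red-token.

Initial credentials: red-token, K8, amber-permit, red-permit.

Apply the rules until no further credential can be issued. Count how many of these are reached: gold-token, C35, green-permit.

1

Holding amber-permit and red-token grants C1 (A7).
Holding C1 and red-permit grants violet-token (A10).
Holding violet-token and amber-permit grants blue-badge (A4).
Holding K8 and blue-badge grants C35 (A9).
gold-token would need L10 (A2), but L10 is never granted.
C35: reached.
green-permit would need gold-token and red-token (A11), but gold-token is never granted.
Reached: C35 — 1 of the 3.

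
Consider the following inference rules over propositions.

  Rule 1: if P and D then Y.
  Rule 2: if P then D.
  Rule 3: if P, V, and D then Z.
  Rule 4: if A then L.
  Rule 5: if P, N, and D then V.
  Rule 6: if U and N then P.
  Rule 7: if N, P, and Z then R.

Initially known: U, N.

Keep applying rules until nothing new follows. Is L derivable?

L would need A (Rule 4), but A is never established.

No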